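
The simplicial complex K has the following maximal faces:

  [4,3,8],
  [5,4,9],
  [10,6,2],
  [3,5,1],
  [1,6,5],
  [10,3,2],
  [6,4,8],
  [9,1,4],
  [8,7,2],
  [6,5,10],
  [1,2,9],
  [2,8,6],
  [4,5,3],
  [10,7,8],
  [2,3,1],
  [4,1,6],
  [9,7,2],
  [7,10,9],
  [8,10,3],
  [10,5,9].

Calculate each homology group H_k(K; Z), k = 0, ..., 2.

We work with the vertex ordering 1 < 2 < 3 < 4 < 5 < 6 < 7 < 8 < 9 < 10. The simplices of K, each written with vertices in increasing order, are:

  0-simplices (10): [1], [2], [3], [4], [5], [6], [7], [8], [9], [10]
  1-simplices (30): (30 of them)
  2-simplices (20): (20 of them)

so the chain groups are C_0 ≅ Z^10, C_1 ≅ Z^30, C_2 ≅ Z^20.

Boundary ∂_1: C_1 → C_0 is given by ∂[p,q] = [q] − [p]. For instance
  ∂[6,10] = [10] − [6].
As a 10×30 matrix over Z this has rank 9, with invariant factors (1,1,1,1,1,1,1,1,1).

Boundary ∂_2: C_2 → C_1 sends each 2-simplex [p,q,r] to [q,r] − [p,r] + [p,q]. For instance
  ∂[1,5,6] = [5,6] − [1,6] + [1,5],
  ∂[2,7,9] = [7,9] − [2,9] + [2,7].
This gives a 30×20 integer matrix of rank 20; reducing to Smith normal form yields diagonal entries (1,1,1,1,1,1,1,1,1,1,1,1,1,1,1,1,1,1,1,2).

Computing H_k = (kernel of ∂_k) / (image of ∂_{k+1}):

  H_0: rank C_0 − rank ∂_1 = 10 − 9 = 1, and the invariant factors of ∂_1 are all 1, so H_0 ≅ Z.
  H_1: rank ker ∂_1 − rank ∂_2 = (30 − 9) − 20 = 1, and ∂_2 has invariant factor 2 > 1, so H_1 ≅ Z ⊕ Z/2Z.
  H_2: rank ker ∂_2 − rank ∂_3 = (20 − 20) − 0 = 0, and there is no ∂_3, so H_2 ≅ 0.

(K is a triangulation of the Klein bottle.)

H_0 = Z,  H_1 = Z ⊕ Z/2Z,  H_2 = 0.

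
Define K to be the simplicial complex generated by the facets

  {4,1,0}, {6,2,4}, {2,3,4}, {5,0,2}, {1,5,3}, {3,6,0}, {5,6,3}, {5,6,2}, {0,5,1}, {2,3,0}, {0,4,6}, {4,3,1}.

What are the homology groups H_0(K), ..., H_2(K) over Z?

Take the total order 0 < 1 < 2 < 3 < 4 < 5 < 6 on the vertex set. Then K (dimension 2) consists of the simplices:

  0-simplices (7): [0], [1], [2], [3], [4], [5], [6]
  1-simplices (18): [0,1], [0,2], [0,3], [0,4], [0,5], [0,6], [1,3], [1,4], [1,5], [2,3], [2,4], [2,5], [2,6], [3,4], [3,5], [3,6], [4,6], [5,6]
  2-simplices (12): [0,1,4], [0,1,5], [0,2,3], [0,2,5], [0,3,6], [0,4,6], [1,3,4], [1,3,5], [2,3,4], [2,4,6], [2,5,6], [3,5,6]

Hence C_0 ≅ Z^7, C_1 ≅ Z^18, C_2 ≅ Z^12.

The boundary map ∂_1: C_1 → C_0 is given by ∂[p,q] = [q] − [p]. For instance
  ∂[3,6] = [6] − [3].
The 7×18 boundary matrix has rank 6 and Smith normal form diag(1,1,1,1,1,1).

The boundary map ∂_2: C_2 → C_1 acts by ∂[p,q,r] = [q,r] − [p,r] + [p,q]. For instance
  ∂[1,3,5] = [3,5] − [1,5] + [1,3],
  ∂[3,5,6] = [5,6] − [3,6] + [3,5].
The 18×12 boundary matrix has rank 12 and Smith normal form diag(1,1,1,1,1,1,1,1,1,1,1,2).

Reading off H_k = ker ∂_k / im ∂_{k+1}:

  H_0: rank C_0 − rank ∂_1 = 7 − 6 = 1, and the invariant factors of ∂_1 are all 1, so H_0 ≅ Z.
  H_1: rank ker ∂_1 − rank ∂_2 = (18 − 6) − 12 = 0, and ∂_2 has invariant factor 2 > 1, so H_1 ≅ Z/2Z.
  H_2: rank ker ∂_2 − rank ∂_3 = (12 − 12) − 0 = 0, and there is no ∂_3, so H_2 ≅ 0.

As a check, the Euler characteristic is 7 − 18 + 12 = 1, which agrees with 1 − 0 + 0 = 1.

H_0 ≅ Z,  H_1 ≅ Z/2Z,  H_2 = 0.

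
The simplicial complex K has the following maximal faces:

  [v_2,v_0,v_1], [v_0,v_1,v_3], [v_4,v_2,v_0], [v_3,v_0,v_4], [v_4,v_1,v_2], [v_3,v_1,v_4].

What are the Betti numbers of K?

Fix the vertex order v_0 < v_1 < v_2 < v_3 < v_4 and write every simplex with vertices in increasing order. Then dim K = 2 and the simplices of K are:

  0-simplices (5): [v_0], [v_1], [v_2], [v_3], [v_4]
  1-simplices (9): [v_0,v_1], [v_0,v_2], [v_0,v_3], [v_0,v_4], [v_1,v_2], [v_1,v_3], [v_1,v_4], [v_2,v_4], [v_3,v_4]
  2-simplices (6): [v_0,v_1,v_2], [v_0,v_1,v_3], [v_0,v_2,v_4], [v_0,v_3,v_4], [v_1,v_2,v_4], [v_1,v_3,v_4]

Hence C_0 ≅ Z^5, C_1 ≅ Z^9, C_2 ≅ Z^6.

∂_1: C_1 → C_0 is given by ∂[p,q] = [q] − [p].
The 5×9 boundary matrix has rank 4 and Smith normal form diag(1,1,1,1).

∂_2: C_2 → C_1 acts by ∂[p,q,r] = [q,r] − [p,r] + [p,q]. For instance
  ∂[v_1,v_2,v_4] = [v_2,v_4] − [v_1,v_4] + [v_1,v_2],
  ∂[v_0,v_1,v_3] = [v_1,v_3] − [v_0,v_3] + [v_0,v_1].
This gives a 9×6 integer matrix of rank 5; reducing to Smith normal form yields diagonal entries (1,1,1,1,1).

From H_k ≅ ker(∂_k) / im(∂_{k+1}) we obtain:

  H_0: rank C_0 − rank ∂_1 = 5 − 4 = 1, and the invariant factors of ∂_1 are all 1, so H_0 = Z.
  H_1: rank ker ∂_1 − rank ∂_2 = (9 − 4) − 5 = 0, and the invariant factors of ∂_2 are all 1, so H_1 = 0.
  H_2: rank ker ∂_2 − rank ∂_3 = (6 − 5) − 0 = 1, and there is no ∂_3, so H_2 = Z.

As a check, the Euler characteristic is 5 − 9 + 6 = 2, which agrees with 1 − 0 + 1 = 2.
(K is a triangulation of the 2-sphere S^2.)

Hence the Betti numbers are b_0 = 1, b_1 = 0, b_2 = 1.

b_0 = 1, b_1 = 0, b_2 = 1.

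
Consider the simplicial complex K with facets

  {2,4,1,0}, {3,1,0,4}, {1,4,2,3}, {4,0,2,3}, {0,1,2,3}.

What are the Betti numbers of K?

Order the vertices as 0 < 1 < 2 < 3 < 4. Listing each simplex with vertices in this order, K has dimension 3 with simplices:

  0-simplices (5): [0], [1], [2], [3], [4]
  1-simplices (10): [0,1], [0,2], [0,3], [0,4], [1,2], [1,3], [1,4], [2,3], [2,4], [3,4]
  2-simplices (10): [0,1,2], [0,1,3], [0,1,4], [0,2,3], [0,2,4], [0,3,4], [1,2,3], [1,2,4], [1,3,4], [2,3,4]
  3-simplices (5): [0,1,2,3], [0,1,2,4], [0,1,3,4], [0,2,3,4], [1,2,3,4]

Hence C_0 ≅ Z^5, C_1 ≅ Z^10, C_2 ≅ Z^10, C_3 ≅ Z^5.

∂_1: C_1 → C_0 is given by ∂[p,q] = [q] − [p]. For instance
  ∂[3,4] = [4] − [3].
This gives a 5×10 integer matrix of rank 4; reducing to Smith normal form yields diagonal entries (1,1,1,1).

∂_2: C_2 → C_1 acts by ∂[p,q,r] = [q,r] − [p,r] + [p,q]. For instance
  ∂[0,1,2] = [1,2] − [0,2] + [0,1],
  ∂[0,2,4] = [2,4] − [0,4] + [0,2].
As a 10×10 matrix over Z this has rank 6, with invariant factors (1,1,1,1,1,1).

The boundary map ∂_3: C_3 → C_2 sends each 3-simplex σ to the alternating sum Σ_i (−1)^i (σ with its i-th vertex removed). For instance
  ∂[0,1,2,4] = [1,2,4] − [0,2,4] + [0,1,4] − [0,1,2],
  ∂[0,1,3,4] = [1,3,4] − [0,3,4] + [0,1,4] − [0,1,3].
The 10×5 boundary matrix has rank 4 and Smith normal form diag(1,1,1,1).

Computing H_k = (kernel of ∂_k) / (image of ∂_{k+1}):

  H_0: rank C_0 − rank ∂_1 = 5 − 4 = 1, and the invariant factors of ∂_1 are all 1, so H_0 ≅ Z.
  H_1: rank ker ∂_1 − rank ∂_2 = (10 − 4) − 6 = 0, and the invariant factors of ∂_2 are all 1, so H_1 ≅ 0.
  H_2: rank ker ∂_2 − rank ∂_3 = (10 − 6) − 4 = 0, and the invariant factors of ∂_3 are all 1, so H_2 ≅ 0.
  H_3: rank ker ∂_3 − rank ∂_4 = (5 − 4) − 0 = 1, and there is no ∂_4, so H_3 ≅ Z.

Hence the Betti numbers are b_0 = 1, b_1 = 0, b_2 = 0, b_3 = 1.

b_0 = 1, b_1 = 0, b_2 = 0, b_3 = 1.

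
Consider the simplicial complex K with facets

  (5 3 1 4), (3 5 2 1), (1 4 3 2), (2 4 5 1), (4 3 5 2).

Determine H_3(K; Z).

H_3 ≅ Z.

We work with the vertex ordering 1 < 2 < 3 < 4 < 5. The simplices of K, each written with vertices in increasing order, are:

  0-simplices (5): [1], [2], [3], [4], [5]
  1-simplices (10): [1,2], [1,3], [1,4], [1,5], [2,3], [2,4], [2,5], [3,4], [3,5], [4,5]
  2-simplices (10): [1,2,3], [1,2,4], [1,2,5], [1,3,4], [1,3,5], [1,4,5], [2,3,4], [2,3,5], [2,4,5], [3,4,5]
  3-simplices (5): [1,2,3,4], [1,2,3,5], [1,2,4,5], [1,3,4,5], [2,3,4,5]

so the chain groups are C_0 ≅ Z^5, C_1 ≅ Z^10, C_2 ≅ Z^10, C_3 ≅ Z^5.

Boundary ∂_1: C_1 → C_0 sends each edge [p,q] (with p < q) to q − p. For instance
  ∂[2,5] = [5] − [2].
As a 5×10 matrix over Z this has rank 4, with invariant factors (1,1,1,1).

Boundary ∂_2: C_2 → C_1 acts by ∂[p,q,r] = [q,r] − [p,r] + [p,q]. For instance
  ∂[2,4,5] = [4,5] − [2,5] + [2,4],
  ∂[2,3,5] = [3,5] − [2,5] + [2,3].
This gives a 10×10 integer matrix of rank 6; reducing to Smith normal form yields diagonal entries (1,1,1,1,1,1).

Boundary ∂_3: C_3 → C_2 sends each 3-simplex σ to the alternating sum Σ_i (−1)^i (σ with its i-th vertex removed). For instance
  ∂[1,2,4,5] = [2,4,5] − [1,4,5] + [1,2,5] − [1,2,4],
  ∂[1,3,4,5] = [3,4,5] − [1,4,5] + [1,3,5] − [1,3,4].
This gives a 10×5 integer matrix of rank 4; reducing to Smith normal form yields diagonal entries (1,1,1,1).

Reading off H_k = ker ∂_k / im ∂_{k+1}:

  H_3: rank ker ∂_3 − rank ∂_4 = (5 − 4) − 0 = 1, and there is no ∂_4, so H_3 = Z.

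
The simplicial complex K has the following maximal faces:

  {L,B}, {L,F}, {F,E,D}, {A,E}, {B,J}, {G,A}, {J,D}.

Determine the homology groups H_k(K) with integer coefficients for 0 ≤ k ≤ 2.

H_0 = Z,  H_1 = Z,  H_2 = 0.

Fix the vertex order A < B < D < E < F < G < J < L and write every simplex with vertices in increasing order. Then dim K = 2 and the simplices of K are:

  0-simplices (8): A, B, D, E, F, G, J, L
  1-simplices (9): AE, AG, BJ, BL, DE, DF, DJ, EF, FL
  2-simplices (1): DEF

so the chain groups are C_0 ≅ Z^8, C_1 ≅ Z^9, C_2 ≅ Z^1.

∂_1: C_1 → C_0 maps an edge to its endpoints' difference, ∂[p,q] = q − p. For instance
  ∂AE = E − A.
The resulting 8×9 matrix has rank 7, and its Smith normal form has invariant factors (1,1,1,1,1,1,1).

∂_2: C_2 → C_1 acts by ∂[p,q,r] = [q,r] − [p,r] + [p,q]. For instance
  ∂DEF = EF − DF + DE.
The resulting 9×1 matrix has rank 1, and its Smith normal form has invariant factors (1).

Computing H_k = (kernel of ∂_k) / (image of ∂_{k+1}):

  H_0: rank C_0 − rank ∂_1 = 8 − 7 = 1, and the invariant factors of ∂_1 are all 1, so H_0 ≅ Z.
  H_1: rank ker ∂_1 − rank ∂_2 = (9 − 7) − 1 = 1, and the invariant factors of ∂_2 are all 1, so H_1 ≅ Z.
  H_2: rank ker ∂_2 − rank ∂_3 = (1 − 1) − 0 = 0, and there is no ∂_3, so H_2 ≅ 0.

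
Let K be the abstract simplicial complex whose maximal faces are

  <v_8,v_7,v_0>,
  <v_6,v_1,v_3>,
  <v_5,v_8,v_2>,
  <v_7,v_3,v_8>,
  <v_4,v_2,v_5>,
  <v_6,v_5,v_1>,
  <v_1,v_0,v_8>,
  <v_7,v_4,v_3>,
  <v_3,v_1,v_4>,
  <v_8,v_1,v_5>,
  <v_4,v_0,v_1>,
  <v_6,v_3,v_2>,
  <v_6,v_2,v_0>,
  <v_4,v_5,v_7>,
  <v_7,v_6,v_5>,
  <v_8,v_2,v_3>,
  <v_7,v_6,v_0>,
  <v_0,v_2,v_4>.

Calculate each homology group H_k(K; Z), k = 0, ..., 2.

H_0 = Z,  H_1 = Z^2,  H_2 = Z.

Order the vertices as v_0 < v_1 < v_2 < v_3 < v_4 < v_5 < v_6 < v_7 < v_8. Listing each simplex with vertices in this order, K has dimension 2 with simplices:

  0-simplices (9): [v_0], [v_1], [v_2], [v_3], [v_4], [v_5], [v_6], [v_7], [v_8]
  1-simplices (27): (27 of them)
  2-simplices (18): (18 of them)

Hence C_0 ≅ Z^9, C_1 ≅ Z^27, C_2 ≅ Z^18.

The boundary map ∂_1: C_1 → C_0 sends each edge [p,q] (with p < q) to q − p.
The resulting 9×27 matrix has rank 8, and its Smith normal form has invariant factors (1,1,1,1,1,1,1,1).

The boundary map ∂_2: C_2 → C_1 acts by ∂[p,q,r] = [q,r] − [p,r] + [p,q]. For instance
  ∂[v_4,v_5,v_7] = [v_5,v_7] − [v_4,v_7] + [v_4,v_5],
  ∂[v_5,v_6,v_7] = [v_6,v_7] − [v_5,v_7] + [v_5,v_6].
As a 27×18 matrix over Z this has rank 17, with invariant factors (1,1,1,1,1,1,1,1,1,1,1,1,1,1,1,1,1).

Computing H_k = (kernel of ∂_k) / (image of ∂_{k+1}):

  H_0: rank C_0 − rank ∂_1 = 9 − 8 = 1, and the invariant factors of ∂_1 are all 1, so H_0 ≅ Z.
  H_1: rank ker ∂_1 − rank ∂_2 = (27 − 8) − 17 = 2, and the invariant factors of ∂_2 are all 1, so H_1 ≅ Z^2.
  H_2: rank ker ∂_2 − rank ∂_3 = (18 − 17) − 0 = 1, and there is no ∂_3, so H_2 ≅ Z.

(K is a triangulation of the torus T^2.)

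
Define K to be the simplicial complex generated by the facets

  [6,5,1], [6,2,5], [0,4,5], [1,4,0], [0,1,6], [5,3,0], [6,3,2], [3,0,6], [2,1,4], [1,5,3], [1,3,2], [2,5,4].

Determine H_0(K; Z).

H_0 ≅ Z.

K has 7 vertices, 18 edges, 12 triangles.
rank ∂_0 = 0, rank ∂_1 = 6 ⇒ b_0 = 7 − 0 − 6 = 1; all invariant factors of ∂_1 are 1 so no torsion. So H_0 = Z.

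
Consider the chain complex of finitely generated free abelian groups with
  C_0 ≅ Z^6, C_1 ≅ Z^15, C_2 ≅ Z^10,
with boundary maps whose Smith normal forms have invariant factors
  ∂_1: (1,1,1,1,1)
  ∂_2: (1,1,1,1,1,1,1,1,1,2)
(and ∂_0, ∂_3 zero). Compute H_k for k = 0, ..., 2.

H_0: b_0 = 6 − 0 − 5 = 1; torsion from ∂_1 factors > 1: none. So H_0 = Z.
H_1: b_1 = 15 − 5 − 10 = 0; torsion from ∂_2 factors > 1: [2]. So H_1 = Z/2.
H_2: b_2 = 10 − 10 − 0 = 0; torsion from ∂_3 factors > 1: none. So H_2 = 0.

H_0 = Z,  H_1 = Z/2,  H_2 = 0.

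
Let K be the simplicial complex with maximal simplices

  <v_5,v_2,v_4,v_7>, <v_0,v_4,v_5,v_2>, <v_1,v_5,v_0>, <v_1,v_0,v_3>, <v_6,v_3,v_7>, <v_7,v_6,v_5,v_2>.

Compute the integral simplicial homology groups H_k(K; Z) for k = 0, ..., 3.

We work with the vertex ordering v_0 < v_1 < v_2 < v_3 < v_4 < v_5 < v_6 < v_7. The simplices of K, each written with vertices in increasing order, are:

  0-simplices (8): [v_0], [v_1], [v_2], [v_3], [v_4], [v_5], [v_6], [v_7]
  1-simplices (18): (18 of them)
  2-simplices (13): (13 of them)
  3-simplices (3): [v_0,v_2,v_4,v_5], [v_2,v_4,v_5,v_7], [v_2,v_5,v_6,v_7]

giving chain groups C_0 ≅ Z^8, C_1 ≅ Z^18, C_2 ≅ Z^13, C_3 ≅ Z^3.

∂_1: C_1 → C_0 sends each edge [p,q] (with p < q) to q − p. For instance
  ∂[v_4,v_5] = [v_5] − [v_4].
This gives a 8×18 integer matrix of rank 7; reducing to Smith normal form yields diagonal entries (1,1,1,1,1,1,1).

∂_2: C_2 → C_1 sends each 2-simplex [p,q,r] to [q,r] − [p,r] + [p,q]. For instance
  ∂[v_2,v_5,v_6] = [v_5,v_6] − [v_2,v_6] + [v_2,v_5],
  ∂[v_0,v_2,v_5] = [v_2,v_5] − [v_0,v_5] + [v_0,v_2].
As a 18×13 matrix over Z this has rank 10, with invariant factors (1,1,1,1,1,1,1,1,1,1).

∂_3: C_3 → C_2 sends each 3-simplex σ to the alternating sum Σ_i (−1)^i (σ with its i-th vertex removed). For instance
  ∂[v_2,v_5,v_6,v_7] = [v_5,v_6,v_7] − [v_2,v_6,v_7] + [v_2,v_5,v_7] − [v_2,v_5,v_6],
  ∂[v_2,v_4,v_5,v_7] = [v_4,v_5,v_7] − [v_2,v_5,v_7] + [v_2,v_4,v_7] − [v_2,v_4,v_5].
As a 13×3 matrix over Z this has rank 3, with invariant factors (1,1,1).

From H_k ≅ ker(∂_k) / im(∂_{k+1}) we obtain:

  H_0: rank C_0 − rank ∂_1 = 8 − 7 = 1, and the invariant factors of ∂_1 are all 1, so H_0 ≅ Z.
  H_1: rank ker ∂_1 − rank ∂_2 = (18 − 7) − 10 = 1, and the invariant factors of ∂_2 are all 1, so H_1 ≅ Z.
  H_2: rank ker ∂_2 − rank ∂_3 = (13 − 10) − 3 = 0, and the invariant factors of ∂_3 are all 1, so H_2 ≅ 0.
  H_3: rank ker ∂_3 − rank ∂_4 = (3 − 3) − 0 = 0, and there is no ∂_4, so H_3 ≅ 0.

As a check, the Euler characteristic is 8 − 18 + 13 − 3 = 0, which agrees with 1 − 1 + 0 − 0 = 0.

H_0 = Z,  H_1 = Z,  H_2 = 0,  H_3 = 0.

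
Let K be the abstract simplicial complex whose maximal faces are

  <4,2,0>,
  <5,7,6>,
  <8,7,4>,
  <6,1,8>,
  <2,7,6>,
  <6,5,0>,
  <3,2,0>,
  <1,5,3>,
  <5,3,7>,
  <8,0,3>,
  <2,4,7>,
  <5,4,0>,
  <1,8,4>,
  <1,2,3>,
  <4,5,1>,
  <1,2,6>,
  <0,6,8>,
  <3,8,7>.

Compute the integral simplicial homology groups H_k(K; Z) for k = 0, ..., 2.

Fix the vertex order 0 < 1 < 2 < 3 < 4 < 5 < 6 < 7 < 8 and write every simplex with vertices in increasing order. Then dim K = 2 and the simplices of K are:

  0-simplices (9): [0], [1], [2], [3], [4], [5], [6], [7], [8]
  1-simplices (27): (27 of them)
  2-simplices (18): [0,2,3], [0,2,4], [0,3,8], [0,4,5], [0,5,6], [0,6,8], [1,2,3], [1,2,6], [1,3,5], [1,4,5], [1,4,8], [1,6,8], [2,4,7], [2,6,7], [3,5,7], [3,7,8], [4,7,8], [5,6,7]

giving chain groups C_0 ≅ Z^9, C_1 ≅ Z^27, C_2 ≅ Z^18.

∂_1: C_1 → C_0 maps an edge to its endpoints' difference, ∂[p,q] = q − p. For instance
  ∂[2,4] = [4] − [2].
As a 9×27 matrix over Z this has rank 8, with invariant factors (1,1,1,1,1,1,1,1).

The boundary map ∂_2: C_2 → C_1 maps a triangle to the signed sum of its edges. For instance
  ∂[0,6,8] = [6,8] − [0,8] + [0,6],
  ∂[0,3,8] = [3,8] − [0,8] + [0,3].
The resulting 27×18 matrix has rank 17, and its Smith normal form has invariant factors (1,1,1,1,1,1,1,1,1,1,1,1,1,1,1,1,1).

Computing H_k = (kernel of ∂_k) / (image of ∂_{k+1}):

  H_0: rank C_0 − rank ∂_1 = 9 − 8 = 1, and the invariant factors of ∂_1 are all 1, so H_0 ≅ Z.
  H_1: rank ker ∂_1 − rank ∂_2 = (27 − 8) − 17 = 2, and the invariant factors of ∂_2 are all 1, so H_1 ≅ Z^2.
  H_2: rank ker ∂_2 − rank ∂_3 = (18 − 17) − 0 = 1, and there is no ∂_3, so H_2 ≅ Z.

H_0 = Z,  H_1 = Z^2,  H_2 = Z.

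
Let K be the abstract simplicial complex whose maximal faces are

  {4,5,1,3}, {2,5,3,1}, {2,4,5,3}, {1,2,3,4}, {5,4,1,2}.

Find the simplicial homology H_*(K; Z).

H_0 ≅ Z,  H_1 = 0,  H_2 = 0,  H_3 ≅ Z.

We work with the vertex ordering 1 < 2 < 3 < 4 < 5. The simplices of K, each written with vertices in increasing order, are:

  0-simplices (5): [1], [2], [3], [4], [5]
  1-simplices (10): [1,2], [1,3], [1,4], [1,5], [2,3], [2,4], [2,5], [3,4], [3,5], [4,5]
  2-simplices (10): [1,2,3], [1,2,4], [1,2,5], [1,3,4], [1,3,5], [1,4,5], [2,3,4], [2,3,5], [2,4,5], [3,4,5]
  3-simplices (5): [1,2,3,4], [1,2,3,5], [1,2,4,5], [1,3,4,5], [2,3,4,5]

so the chain groups are C_0 ≅ Z^5, C_1 ≅ Z^10, C_2 ≅ Z^10, C_3 ≅ Z^5.

The boundary map ∂_1: C_1 → C_0 maps an edge to its endpoints' difference, ∂[p,q] = q − p. For instance
  ∂[3,4] = [4] − [3].
The 5×10 boundary matrix has rank 4 and Smith normal form diag(1,1,1,1).

Boundary ∂_2: C_2 → C_1 acts by ∂[p,q,r] = [q,r] − [p,r] + [p,q]. For instance
  ∂[1,3,5] = [3,5] − [1,5] + [1,3],
  ∂[2,3,5] = [3,5] − [2,5] + [2,3].
As a 10×10 matrix over Z this has rank 6, with invariant factors (1,1,1,1,1,1).

The boundary map ∂_3: C_3 → C_2 sends each 3-simplex σ to the alternating sum Σ_i (−1)^i (σ with its i-th vertex removed). For instance
  ∂[1,2,3,4] = [2,3,4] − [1,3,4] + [1,2,4] − [1,2,3],
  ∂[1,3,4,5] = [3,4,5] − [1,4,5] + [1,3,5] − [1,3,4].
As a 10×5 matrix over Z this has rank 4, with invariant factors (1,1,1,1).

Computing H_k = (kernel of ∂_k) / (image of ∂_{k+1}):

  H_0: rank C_0 − rank ∂_1 = 5 − 4 = 1, and the invariant factors of ∂_1 are all 1, so H_0 = Z.
  H_1: rank ker ∂_1 − rank ∂_2 = (10 − 4) − 6 = 0, and the invariant factors of ∂_2 are all 1, so H_1 = 0.
  H_2: rank ker ∂_2 − rank ∂_3 = (10 − 6) − 4 = 0, and the invariant factors of ∂_3 are all 1, so H_2 = 0.
  H_3: rank ker ∂_3 − rank ∂_4 = (5 − 4) − 0 = 1, and there is no ∂_4, so H_3 = Z.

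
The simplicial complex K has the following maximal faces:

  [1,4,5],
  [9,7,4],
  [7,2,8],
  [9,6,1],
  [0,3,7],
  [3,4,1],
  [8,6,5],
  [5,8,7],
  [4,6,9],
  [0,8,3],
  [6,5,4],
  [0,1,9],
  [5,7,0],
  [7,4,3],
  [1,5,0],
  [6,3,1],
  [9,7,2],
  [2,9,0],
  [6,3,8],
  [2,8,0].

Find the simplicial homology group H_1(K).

Take the total order 0 < 1 < 2 < 3 < 4 < 5 < 6 < 7 < 8 < 9 on the vertex set. Then K (dimension 2) consists of the simplices:

  0-simplices (10): [0], [1], [2], [3], [4], [5], [6], [7], [8], [9]
  1-simplices (30): (30 of them)
  2-simplices (20): (20 of them)

so the chain groups are C_0 ≅ Z^10, C_1 ≅ Z^30, C_2 ≅ Z^20.

The boundary map ∂_1: C_1 → C_0 maps an edge to its endpoints' difference, ∂[p,q] = q − p.
The 10×30 boundary matrix has rank 9 and Smith normal form diag(1,1,1,1,1,1,1,1,1).

The boundary map ∂_2: C_2 → C_1 maps a triangle to the signed sum of its edges. For instance
  ∂[4,6,9] = [6,9] − [4,9] + [4,6],
  ∂[0,3,8] = [3,8] − [0,8] + [0,3].
The 30×20 boundary matrix has rank 20 and Smith normal form diag(1,1,1,1,1,1,1,1,1,1,1,1,1,1,1,1,1,1,1,2).

Computing H_k = (kernel of ∂_k) / (image of ∂_{k+1}):

  H_1: rank ker ∂_1 − rank ∂_2 = (30 − 9) − 20 = 1, and ∂_2 has invariant factor 2 > 1, so H_1 ≅ Z ⊕ Z_2.

H_1 ≅ Z ⊕ Z_2.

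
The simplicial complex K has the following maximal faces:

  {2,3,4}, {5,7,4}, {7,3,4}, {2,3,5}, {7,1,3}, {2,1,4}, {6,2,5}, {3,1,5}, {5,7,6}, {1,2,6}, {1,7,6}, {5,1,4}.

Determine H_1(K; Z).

We work with the vertex ordering 1 < 2 < 3 < 4 < 5 < 6 < 7. The simplices of K, each written with vertices in increasing order, are:

  0-simplices (7): [1], [2], [3], [4], [5], [6], [7]
  1-simplices (18): [1,2], [1,3], [1,4], [1,5], [1,6], [1,7], [2,3], [2,4], [2,5], [2,6], [3,4], [3,5], [3,7], [4,5], [4,7], [5,6], [5,7], [6,7]
  2-simplices (12): [1,2,4], [1,2,6], [1,3,5], [1,3,7], [1,4,5], [1,6,7], [2,3,4], [2,3,5], [2,5,6], [3,4,7], [4,5,7], [5,6,7]

giving chain groups C_0 ≅ Z^7, C_1 ≅ Z^18, C_2 ≅ Z^12.

The boundary map ∂_1: C_1 → C_0 sends each edge [p,q] (with p < q) to q − p.
The resulting 7×18 matrix has rank 6, and its Smith normal form has invariant factors (1,1,1,1,1,1).

∂_2: C_2 → C_1 maps a triangle to the signed sum of its edges. For instance
  ∂[1,4,5] = [4,5] − [1,5] + [1,4],
  ∂[2,3,4] = [3,4] − [2,4] + [2,3].
The 18×12 boundary matrix has rank 12 and Smith normal form diag(1,1,1,1,1,1,1,1,1,1,1,2).

Reading off H_k = ker ∂_k / im ∂_{k+1}:

  H_1: rank ker ∂_1 − rank ∂_2 = (18 − 6) − 12 = 0, and ∂_2 has invariant factor 2 > 1, so H_1 = Z/2.

H_1 ≅ Z/2.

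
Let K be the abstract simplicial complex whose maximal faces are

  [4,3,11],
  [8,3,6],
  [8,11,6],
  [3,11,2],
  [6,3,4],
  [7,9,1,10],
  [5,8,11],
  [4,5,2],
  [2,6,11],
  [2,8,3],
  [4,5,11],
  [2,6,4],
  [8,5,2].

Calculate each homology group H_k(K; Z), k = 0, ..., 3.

Take the total order 1 < 2 < 3 < 4 < 5 < 6 < 7 < 8 < 9 < 10 < 11 on the vertex set. Then K (dimension 3) consists of the simplices:

  0-simplices (11): [1], [2], [3], [4], [5], [6], [7], [8], [9], [10], [11]
  1-simplices (24): (24 of them)
  2-simplices (16): [1,7,9], [1,7,10], [1,9,10], [2,3,8], [2,3,11], [2,4,5], [2,4,6], [2,5,8], [2,6,11], [3,4,6], [3,4,11], [3,6,8], [4,5,11], [5,8,11], [6,8,11], [7,9,10]
  3-simplices (1): [1,7,9,10]

so the chain groups are C_0 ≅ Z^11, C_1 ≅ Z^24, C_2 ≅ Z^16, C_3 ≅ Z^1.

∂_1: C_1 → C_0 is given by ∂[p,q] = [q] − [p].
The 11×24 boundary matrix has rank 9 and Smith normal form diag(1,1,1,1,1,1,1,1,1).

The boundary map ∂_2: C_2 → C_1 sends each 2-simplex [p,q,r] to [q,r] − [p,r] + [p,q]. For instance
  ∂[3,4,11] = [4,11] − [3,11] + [3,4],
  ∂[4,5,11] = [5,11] − [4,11] + [4,5].
The 24×16 boundary matrix has rank 15 and Smith normal form diag(1,1,1,1,1,1,1,1,1,1,1,1,1,1,2).

∂_3: C_3 → C_2 sends each 3-simplex σ to the alternating sum Σ_i (−1)^i (σ with its i-th vertex removed). For instance
  ∂[1,7,9,10] = [7,9,10] − [1,9,10] + [1,7,10] − [1,7,9].
This gives a 16×1 integer matrix of rank 1; reducing to Smith normal form yields diagonal entries (1).

From H_k ≅ ker(∂_k) / im(∂_{k+1}) we obtain:

  H_0: rank C_0 − rank ∂_1 = 11 − 9 = 2, and the invariant factors of ∂_1 are all 1, so H_0 = Z^2.
  H_1: rank ker ∂_1 − rank ∂_2 = (24 − 9) − 15 = 0, and ∂_2 has invariant factor 2 > 1, so H_1 = Z/2.
  H_2: rank ker ∂_2 − rank ∂_3 = (16 − 15) − 1 = 0, and the invariant factors of ∂_3 are all 1, so H_2 = 0.
  H_3: rank ker ∂_3 − rank ∂_4 = (1 − 1) − 0 = 0, and there is no ∂_4, so H_3 = 0.

As a check, the Euler characteristic is 11 − 24 + 16 − 1 = 2, which agrees with 2 − 0 + 0 − 0 = 2.
(K is a triangulation of the disjoint union of the 3-simplex and the real projective plane RP^2.)

H_0 ≅ Z^2,  H_1 ≅ Z/2,  H_2 = 0,  H_3 = 0.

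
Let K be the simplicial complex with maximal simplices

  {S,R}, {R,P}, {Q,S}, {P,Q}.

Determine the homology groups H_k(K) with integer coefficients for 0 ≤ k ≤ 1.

H_0 = Z,  H_1 = Z.

Fix the vertex order P < Q < R < S and write every simplex with vertices in increasing order. Then dim K = 1 and the simplices of K are:

  0-simplices (4): P, Q, R, S
  1-simplices (4): PQ, PR, QS, RS

giving chain groups C_0 ≅ Z^4, C_1 ≅ Z^4.

Boundary ∂_1: C_1 → C_0 is given by ∂[p,q] = [q] − [p].
This gives a 4×4 integer matrix of rank 3; reducing to Smith normal form yields diagonal entries (1,1,1).

Computing H_k = (kernel of ∂_k) / (image of ∂_{k+1}):

  H_0: rank C_0 − rank ∂_1 = 4 − 3 = 1, and the invariant factors of ∂_1 are all 1, so H_0 ≅ Z.
  H_1: rank ker ∂_1 − rank ∂_2 = (4 − 3) − 0 = 1, and there is no ∂_2, so H_1 ≅ Z.

As a check, the Euler characteristic is 4 − 4 = 0, which agrees with 1 − 1 = 0.
(K is a triangulation of the circle S^1.)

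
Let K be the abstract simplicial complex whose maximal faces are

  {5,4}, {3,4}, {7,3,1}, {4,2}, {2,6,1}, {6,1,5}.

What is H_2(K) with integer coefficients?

K has 7 vertices, 11 edges, 3 triangles.
rank ∂_2 = 3, rank ∂_3 = 0 ⇒ b_2 = 3 − 3 − 0 = 0. So H_2 = 0.

H_2 = 0.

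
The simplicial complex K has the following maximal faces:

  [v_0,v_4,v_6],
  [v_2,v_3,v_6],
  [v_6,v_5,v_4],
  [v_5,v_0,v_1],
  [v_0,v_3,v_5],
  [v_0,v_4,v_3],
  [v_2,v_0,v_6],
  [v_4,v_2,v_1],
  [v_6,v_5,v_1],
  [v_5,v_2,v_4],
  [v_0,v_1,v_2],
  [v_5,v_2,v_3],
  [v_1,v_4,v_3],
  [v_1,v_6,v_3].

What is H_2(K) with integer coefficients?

H_2 = Z.

We work with the vertex ordering v_0 < v_1 < v_2 < v_3 < v_4 < v_5 < v_6. The simplices of K, each written with vertices in increasing order, are:

  0-simplices (7): [v_0], [v_1], [v_2], [v_3], [v_4], [v_5], [v_6]
  1-simplices (21): (21 of them)
  2-simplices (14): (14 of them)

giving chain groups C_0 ≅ Z^7, C_1 ≅ Z^21, C_2 ≅ Z^14.

∂_1: C_1 → C_0 maps an edge to its endpoints' difference, ∂[p,q] = q − p. For instance
  ∂[v_3,v_4] = [v_4] − [v_3].
The resulting 7×21 matrix has rank 6, and its Smith normal form has invariant factors (1,1,1,1,1,1).

The boundary map ∂_2: C_2 → C_1 maps a triangle to the signed sum of its edges. For instance
  ∂[v_0,v_3,v_5] = [v_3,v_5] − [v_0,v_5] + [v_0,v_3],
  ∂[v_1,v_3,v_6] = [v_3,v_6] − [v_1,v_6] + [v_1,v_3].
The resulting 21×14 matrix has rank 13, and its Smith normal form has invariant factors (1,1,1,1,1,1,1,1,1,1,1,1,1).

From H_k ≅ ker(∂_k) / im(∂_{k+1}) we obtain:

  H_2: rank ker ∂_2 − rank ∂_3 = (14 − 13) − 0 = 1, and there is no ∂_3, so H_2 = Z.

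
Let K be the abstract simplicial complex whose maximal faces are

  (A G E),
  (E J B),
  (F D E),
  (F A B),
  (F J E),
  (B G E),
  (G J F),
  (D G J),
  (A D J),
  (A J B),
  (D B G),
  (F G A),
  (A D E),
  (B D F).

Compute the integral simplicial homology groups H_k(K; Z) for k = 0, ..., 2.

Fix the vertex order A < B < D < E < F < G < J and write every simplex with vertices in increasing order. Then dim K = 2 and the simplices of K are:

  0-simplices (7): A, B, D, E, F, G, J
  1-simplices (21): AB, AD, AE, AF, AG, AJ, BD, BE, BF, BG, BJ, DE, DF, DG, DJ, EF, EG, EJ, FG, FJ, GJ
  2-simplices (14): ABF, ABJ, ADE, ADJ, AEG, AFG, BDF, BDG, BEG, BEJ, DEF, DGJ, EFJ, FGJ

so the chain groups are C_0 ≅ Z^7, C_1 ≅ Z^21, C_2 ≅ Z^14.

The boundary map ∂_1: C_1 → C_0 maps an edge to its endpoints' difference, ∂[p,q] = q − p. For instance
  ∂AF = F − A.
The 7×21 boundary matrix has rank 6 and Smith normal form diag(1,1,1,1,1,1).

Boundary ∂_2: C_2 → C_1 sends each 2-simplex [p,q,r] to [q,r] − [p,r] + [p,q]. For instance
  ∂BEG = EG − BG + BE,
  ∂DEF = EF − DF + DE.
This gives a 21×14 integer matrix of rank 13; reducing to Smith normal form yields diagonal entries (1,1,1,1,1,1,1,1,1,1,1,1,1).

Reading off H_k = ker ∂_k / im ∂_{k+1}:

  H_0: rank C_0 − rank ∂_1 = 7 − 6 = 1, and the invariant factors of ∂_1 are all 1, so H_0 = Z.
  H_1: rank ker ∂_1 − rank ∂_2 = (21 − 6) − 13 = 2, and the invariant factors of ∂_2 are all 1, so H_1 = Z^2.
  H_2: rank ker ∂_2 − rank ∂_3 = (14 − 13) − 0 = 1, and there is no ∂_3, so H_2 = Z.

As a check, the Euler characteristic is 7 − 21 + 14 = 0, which agrees with 1 − 2 + 1 = 0.
(K is a triangulation of the torus T^2.)

H_0 ≅ Z,  H_1 ≅ Z^2,  H_2 ≅ Z.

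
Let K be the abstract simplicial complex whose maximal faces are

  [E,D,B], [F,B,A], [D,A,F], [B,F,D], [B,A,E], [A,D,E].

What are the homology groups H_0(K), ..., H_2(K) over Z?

K has 5 vertices, 9 edges, 6 triangles.
rank ∂_0 = 0, rank ∂_1 = 4 ⇒ b_0 = 5 − 0 − 4 = 1; all invariant factors of ∂_1 are 1 so no torsion. So H_0 = Z.
rank ∂_1 = 4, rank ∂_2 = 5 ⇒ b_1 = 9 − 4 − 5 = 0; all invariant factors of ∂_2 are 1 so no torsion. So H_1 = 0.
rank ∂_2 = 5, rank ∂_3 = 0 ⇒ b_2 = 6 − 5 − 0 = 1. So H_2 = Z.

H_0 = Z,  H_1 = 0,  H_2 = Z.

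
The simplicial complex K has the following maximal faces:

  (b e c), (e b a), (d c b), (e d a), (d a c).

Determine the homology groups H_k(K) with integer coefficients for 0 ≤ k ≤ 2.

H_0 = Z,  H_1 = Z,  H_2 = 0.

We work with the vertex ordering a < b < c < d < e. The simplices of K, each written with vertices in increasing order, are:

  0-simplices (5): a, b, c, d, e
  1-simplices (10): ab, ac, ad, ae, bc, bd, be, cd, ce, de
  2-simplices (5): abe, acd, ade, bcd, bce

giving chain groups C_0 ≅ Z^5, C_1 ≅ Z^10, C_2 ≅ Z^5.

The boundary map ∂_1: C_1 → C_0 is given by ∂[p,q] = [q] − [p]. For instance
  ∂bd = d − b.
As a 5×10 matrix over Z this has rank 4, with invariant factors (1,1,1,1).

The boundary map ∂_2: C_2 → C_1 acts by ∂[p,q,r] = [q,r] − [p,r] + [p,q]. For instance
  ∂bcd = cd − bd + bc,
  ∂acd = cd − ad + ac.
As a 10×5 matrix over Z this has rank 5, with invariant factors (1,1,1,1,1).

Reading off H_k = ker ∂_k / im ∂_{k+1}:

  H_0: rank C_0 − rank ∂_1 = 5 − 4 = 1, and the invariant factors of ∂_1 are all 1, so H_0 ≅ Z.
  H_1: rank ker ∂_1 − rank ∂_2 = (10 − 4) − 5 = 1, and the invariant factors of ∂_2 are all 1, so H_1 ≅ Z.
  H_2: rank ker ∂_2 − rank ∂_3 = (5 − 5) − 0 = 0, and there is no ∂_3, so H_2 ≅ 0.

(K is a triangulation of the Möbius band.)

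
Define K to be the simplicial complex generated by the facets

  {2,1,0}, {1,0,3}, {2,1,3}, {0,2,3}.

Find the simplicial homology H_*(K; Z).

K has 4 vertices, 6 edges, 4 triangles.
rank ∂_0 = 0, rank ∂_1 = 3 ⇒ b_0 = 4 − 0 − 3 = 1; all invariant factors of ∂_1 are 1 so no torsion. So H_0 ≅ Z.
rank ∂_1 = 3, rank ∂_2 = 3 ⇒ b_1 = 6 − 3 − 3 = 0; all invariant factors of ∂_2 are 1 so no torsion. So H_1 ≅ 0.
rank ∂_2 = 3, rank ∂_3 = 0 ⇒ b_2 = 4 − 3 − 0 = 1. So H_2 ≅ Z.

H_0 = Z,  H_1 = 0,  H_2 = Z.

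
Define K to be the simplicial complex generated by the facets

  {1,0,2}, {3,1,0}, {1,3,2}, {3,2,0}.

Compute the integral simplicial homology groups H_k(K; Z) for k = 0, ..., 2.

Take the total order 0 < 1 < 2 < 3 on the vertex set. Then K (dimension 2) consists of the simplices:

  0-simplices (4): [0], [1], [2], [3]
  1-simplices (6): [0,1], [0,2], [0,3], [1,2], [1,3], [2,3]
  2-simplices (4): [0,1,2], [0,1,3], [0,2,3], [1,2,3]

so the chain groups are C_0 ≅ Z^4, C_1 ≅ Z^6, C_2 ≅ Z^4.

Boundary ∂_1: C_1 → C_0 sends each edge [p,q] (with p < q) to q − p. For instance
  ∂[1,3] = [3] − [1].
The 4×6 boundary matrix has rank 3 and Smith normal form diag(1,1,1).

The boundary map ∂_2: C_2 → C_1 acts by ∂[p,q,r] = [q,r] − [p,r] + [p,q]. For instance
  ∂[0,1,3] = [1,3] − [0,3] + [0,1],
  ∂[0,1,2] = [1,2] − [0,2] + [0,1].
The 6×4 boundary matrix has rank 3 and Smith normal form diag(1,1,1).

From H_k ≅ ker(∂_k) / im(∂_{k+1}) we obtain:

  H_0: rank C_0 − rank ∂_1 = 4 − 3 = 1, and the invariant factors of ∂_1 are all 1, so H_0 = Z.
  H_1: rank ker ∂_1 − rank ∂_2 = (6 − 3) − 3 = 0, and the invariant factors of ∂_2 are all 1, so H_1 = 0.
  H_2: rank ker ∂_2 − rank ∂_3 = (4 − 3) − 0 = 1, and there is no ∂_3, so H_2 = Z.

As a check, the Euler characteristic is 4 − 6 + 4 = 2, which agrees with 1 − 0 + 1 = 2.

H_0 ≅ Z,  H_1 = 0,  H_2 ≅ Z.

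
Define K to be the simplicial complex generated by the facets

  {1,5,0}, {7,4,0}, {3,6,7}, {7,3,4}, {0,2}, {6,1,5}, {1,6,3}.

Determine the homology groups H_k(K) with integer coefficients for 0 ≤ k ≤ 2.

H_0 ≅ Z,  H_1 ≅ Z,  H_2 = 0.

Take the total order 0 < 1 < 2 < 3 < 4 < 5 < 6 < 7 on the vertex set. Then K (dimension 2) consists of the simplices:

  0-simplices (8): [0], [1], [2], [3], [4], [5], [6], [7]
  1-simplices (14): [0,1], [0,2], [0,4], [0,5], [0,7], [1,3], [1,5], [1,6], [3,4], [3,6], [3,7], [4,7], [5,6], [6,7]
  2-simplices (6): [0,1,5], [0,4,7], [1,3,6], [1,5,6], [3,4,7], [3,6,7]

so the chain groups are C_0 ≅ Z^8, C_1 ≅ Z^14, C_2 ≅ Z^6.

∂_1: C_1 → C_0 sends each edge [p,q] (with p < q) to q − p.
The 8×14 boundary matrix has rank 7 and Smith normal form diag(1,1,1,1,1,1,1).

The boundary map ∂_2: C_2 → C_1 sends each 2-simplex [p,q,r] to [q,r] − [p,r] + [p,q]. For instance
  ∂[3,6,7] = [6,7] − [3,7] + [3,6],
  ∂[1,5,6] = [5,6] − [1,6] + [1,5].
The resulting 14×6 matrix has rank 6, and its Smith normal form has invariant factors (1,1,1,1,1,1).

From H_k ≅ ker(∂_k) / im(∂_{k+1}) we obtain:

  H_0: rank C_0 − rank ∂_1 = 8 − 7 = 1, and the invariant factors of ∂_1 are all 1, so H_0 = Z.
  H_1: rank ker ∂_1 − rank ∂_2 = (14 − 7) − 6 = 1, and the invariant factors of ∂_2 are all 1, so H_1 = Z.
  H_2: rank ker ∂_2 − rank ∂_3 = (6 − 6) − 0 = 0, and there is no ∂_3, so H_2 = 0.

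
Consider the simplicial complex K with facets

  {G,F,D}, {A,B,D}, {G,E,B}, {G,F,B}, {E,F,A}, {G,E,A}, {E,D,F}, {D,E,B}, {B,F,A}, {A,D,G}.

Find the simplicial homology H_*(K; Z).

Take the total order A < B < D < E < F < G on the vertex set. Then K (dimension 2) consists of the simplices:

  0-simplices (6): A, B, D, E, F, G
  1-simplices (15): AB, AD, AE, AF, AG, BD, BE, BF, BG, DE, DF, DG, EF, EG, FG
  2-simplices (10): ABD, ABF, ADG, AEF, AEG, BDE, BEG, BFG, DEF, DFG

giving chain groups C_0 ≅ Z^6, C_1 ≅ Z^15, C_2 ≅ Z^10.

∂_1: C_1 → C_0 sends each edge [p,q] (with p < q) to q − p. For instance
  ∂BG = G − B.
As a 6×15 matrix over Z this has rank 5, with invariant factors (1,1,1,1,1).

Boundary ∂_2: C_2 → C_1 acts by ∂[p,q,r] = [q,r] − [p,r] + [p,q]. For instance
  ∂BFG = FG − BG + BF,
  ∂ABF = BF − AF + AB.
The resulting 15×10 matrix has rank 10, and its Smith normal form has invariant factors (1,1,1,1,1,1,1,1,1,2).

Now H_k = ker ∂_k / im ∂_{k+1}, so:

  H_0: rank C_0 − rank ∂_1 = 6 − 5 = 1, and the invariant factors of ∂_1 are all 1, so H_0 ≅ Z.
  H_1: rank ker ∂_1 − rank ∂_2 = (15 − 5) − 10 = 0, and ∂_2 has invariant factor 2 > 1, so H_1 ≅ Z/2.
  H_2: rank ker ∂_2 − rank ∂_3 = (10 − 10) − 0 = 0, and there is no ∂_3, so H_2 ≅ 0.

As a check, the Euler characteristic is 6 − 15 + 10 = 1, which agrees with 1 − 0 + 0 = 1.
(K is a triangulation of the real projective plane RP^2.)

H_0 ≅ Z,  H_1 ≅ Z/2,  H_2 = 0.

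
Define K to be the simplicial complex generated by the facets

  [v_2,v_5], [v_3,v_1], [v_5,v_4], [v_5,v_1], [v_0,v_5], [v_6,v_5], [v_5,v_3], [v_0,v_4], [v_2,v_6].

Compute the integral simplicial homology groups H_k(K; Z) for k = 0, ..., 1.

K has 7 vertices, 9 edges.
rank ∂_0 = 0, rank ∂_1 = 6 ⇒ b_0 = 7 − 0 − 6 = 1; all invariant factors of ∂_1 are 1 so no torsion. So H_0 = Z.
rank ∂_1 = 6, rank ∂_2 = 0 ⇒ b_1 = 9 − 6 − 0 = 3. So H_1 = Z^3.

H_0 = Z,  H_1 = Z^3.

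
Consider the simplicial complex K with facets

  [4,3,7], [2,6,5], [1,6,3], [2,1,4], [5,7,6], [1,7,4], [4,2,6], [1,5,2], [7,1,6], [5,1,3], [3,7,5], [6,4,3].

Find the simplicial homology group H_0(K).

H_0 = Z.

Order the vertices as 1 < 2 < 3 < 4 < 5 < 6 < 7. Listing each simplex with vertices in this order, K has dimension 2 with simplices:

  0-simplices (7): [1], [2], [3], [4], [5], [6], [7]
  1-simplices (18): [1,2], [1,3], [1,4], [1,5], [1,6], [1,7], [2,4], [2,5], [2,6], [3,4], [3,5], [3,6], [3,7], [4,6], [4,7], [5,6], [5,7], [6,7]
  2-simplices (12): [1,2,4], [1,2,5], [1,3,5], [1,3,6], [1,4,7], [1,6,7], [2,4,6], [2,5,6], [3,4,6], [3,4,7], [3,5,7], [5,6,7]

giving chain groups C_0 ≅ Z^7, C_1 ≅ Z^18, C_2 ≅ Z^12.

∂_1: C_1 → C_0 is given by ∂[p,q] = [q] − [p].
As a 7×18 matrix over Z this has rank 6, with invariant factors (1,1,1,1,1,1).

Boundary ∂_2: C_2 → C_1 maps a triangle to the signed sum of its edges. For instance
  ∂[3,5,7] = [5,7] − [3,7] + [3,5],
  ∂[5,6,7] = [6,7] − [5,7] + [5,6].
As a 18×12 matrix over Z this has rank 12, with invariant factors (1,1,1,1,1,1,1,1,1,1,1,2).

Now H_k = ker ∂_k / im ∂_{k+1}, so:

  H_0: rank C_0 − rank ∂_1 = 7 − 6 = 1, and the invariant factors of ∂_1 are all 1, so H_0 = Z.

(K is a triangulation of the real projective plane RP^2.)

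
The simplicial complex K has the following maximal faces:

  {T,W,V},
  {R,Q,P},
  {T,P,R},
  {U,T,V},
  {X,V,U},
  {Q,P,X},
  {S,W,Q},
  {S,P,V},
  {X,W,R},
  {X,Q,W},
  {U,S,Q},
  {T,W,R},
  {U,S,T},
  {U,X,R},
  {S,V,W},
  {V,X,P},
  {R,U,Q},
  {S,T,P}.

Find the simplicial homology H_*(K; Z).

Fix the vertex order P < Q < R < S < T < U < V < W < X and write every simplex with vertices in increasing order. Then dim K = 2 and the simplices of K are:

  0-simplices (9): P, Q, R, S, T, U, V, W, X
  1-simplices (27): PQ, PR, PS, PT, PV, PX, QR, QS, QU, QW, QX, RT, RU, RW, RX, ST, SU, SV, SW, TU, TV, TW, UV, UX, VW, VX, WX
  2-simplices (18): PQR, PQX, PRT, PST, PSV, PVX, QRU, QSU, QSW, QWX, RTW, RUX, RWX, STU, SVW, TUV, TVW, UVX

so the chain groups are C_0 ≅ Z^9, C_1 ≅ Z^27, C_2 ≅ Z^18.

The boundary map ∂_1: C_1 → C_0 is given by ∂[p,q] = [q] − [p]. For instance
  ∂RW = W − R.
As a 9×27 matrix over Z this has rank 8, with invariant factors (1,1,1,1,1,1,1,1).

∂_2: C_2 → C_1 acts by ∂[p,q,r] = [q,r] − [p,r] + [p,q]. For instance
  ∂PQX = QX − PX + PQ,
  ∂SVW = VW − SW + SV.
This gives a 27×18 integer matrix of rank 18; reducing to Smith normal form yields diagonal entries (1,1,1,1,1,1,1,1,1,1,1,1,1,1,1,1,1,2).

Computing H_k = (kernel of ∂_k) / (image of ∂_{k+1}):

  H_0: rank C_0 − rank ∂_1 = 9 − 8 = 1, and the invariant factors of ∂_1 are all 1, so H_0 ≅ Z.
  H_1: rank ker ∂_1 − rank ∂_2 = (27 − 8) − 18 = 1, and ∂_2 has invariant factor 2 > 1, so H_1 ≅ Z × Z/2.
  H_2: rank ker ∂_2 − rank ∂_3 = (18 − 18) − 0 = 0, and there is no ∂_3, so H_2 ≅ 0.

As a check, the Euler characteristic is 9 − 27 + 18 = 0, which agrees with 1 − 1 + 0 = 0.

H_0 = Z,  H_1 = Z × Z/2,  H_2 = 0.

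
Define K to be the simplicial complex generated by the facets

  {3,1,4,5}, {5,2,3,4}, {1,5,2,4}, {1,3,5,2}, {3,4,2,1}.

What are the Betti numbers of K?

b_0 = 1, b_1 = 0, b_2 = 0, b_3 = 1.

K has 5 vertices, 10 edges, 10 triangles, 5 3-simplices.
rank ∂_0 = 0, rank ∂_1 = 4 ⇒ b_0 = 5 − 0 − 4 = 1; all invariant factors of ∂_1 are 1 so no torsion. So H_0 ≅ Z.
rank ∂_1 = 4, rank ∂_2 = 6 ⇒ b_1 = 10 − 4 − 6 = 0; all invariant factors of ∂_2 are 1 so no torsion. So H_1 ≅ 0.
rank ∂_2 = 6, rank ∂_3 = 4 ⇒ b_2 = 10 − 6 − 4 = 0; all invariant factors of ∂_3 are 1 so no torsion. So H_2 ≅ 0.
rank ∂_3 = 4, rank ∂_4 = 0 ⇒ b_3 = 5 − 4 − 0 = 1. So H_3 ≅ Z.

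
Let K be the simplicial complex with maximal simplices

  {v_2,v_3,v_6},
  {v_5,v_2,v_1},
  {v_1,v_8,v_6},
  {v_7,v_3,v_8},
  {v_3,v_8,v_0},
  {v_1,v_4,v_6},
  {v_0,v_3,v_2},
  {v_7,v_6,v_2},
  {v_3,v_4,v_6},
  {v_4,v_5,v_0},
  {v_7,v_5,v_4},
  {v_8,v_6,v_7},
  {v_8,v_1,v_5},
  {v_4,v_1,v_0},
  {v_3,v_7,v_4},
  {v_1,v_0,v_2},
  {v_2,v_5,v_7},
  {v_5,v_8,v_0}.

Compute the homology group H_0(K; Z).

Fix the vertex order v_0 < v_1 < v_2 < v_3 < v_4 < v_5 < v_6 < v_7 < v_8 and write every simplex with vertices in increasing order. Then dim K = 2 and the simplices of K are:

  0-simplices (9): [v_0], [v_1], [v_2], [v_3], [v_4], [v_5], [v_6], [v_7], [v_8]
  1-simplices (27): (27 of them)
  2-simplices (18): (18 of them)

so the chain groups are C_0 ≅ Z^9, C_1 ≅ Z^27, C_2 ≅ Z^18.

Boundary ∂_1: C_1 → C_0 maps an edge to its endpoints' difference, ∂[p,q] = q − p. For instance
  ∂[v_0,v_2] = [v_2] − [v_0].
The resulting 9×27 matrix has rank 8, and its Smith normal form has invariant factors (1,1,1,1,1,1,1,1).

Boundary ∂_2: C_2 → C_1 sends each 2-simplex [p,q,r] to [q,r] − [p,r] + [p,q]. For instance
  ∂[v_0,v_1,v_4] = [v_1,v_4] − [v_0,v_4] + [v_0,v_1],
  ∂[v_1,v_2,v_5] = [v_2,v_5] − [v_1,v_5] + [v_1,v_2].
This gives a 27×18 integer matrix of rank 18; reducing to Smith normal form yields diagonal entries (1,1,1,1,1,1,1,1,1,1,1,1,1,1,1,1,1,2).

Computing H_k = (kernel of ∂_k) / (image of ∂_{k+1}):

  H_0: rank C_0 − rank ∂_1 = 9 − 8 = 1, and the invariant factors of ∂_1 are all 1, so H_0 = Z.

H_0 = Z.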